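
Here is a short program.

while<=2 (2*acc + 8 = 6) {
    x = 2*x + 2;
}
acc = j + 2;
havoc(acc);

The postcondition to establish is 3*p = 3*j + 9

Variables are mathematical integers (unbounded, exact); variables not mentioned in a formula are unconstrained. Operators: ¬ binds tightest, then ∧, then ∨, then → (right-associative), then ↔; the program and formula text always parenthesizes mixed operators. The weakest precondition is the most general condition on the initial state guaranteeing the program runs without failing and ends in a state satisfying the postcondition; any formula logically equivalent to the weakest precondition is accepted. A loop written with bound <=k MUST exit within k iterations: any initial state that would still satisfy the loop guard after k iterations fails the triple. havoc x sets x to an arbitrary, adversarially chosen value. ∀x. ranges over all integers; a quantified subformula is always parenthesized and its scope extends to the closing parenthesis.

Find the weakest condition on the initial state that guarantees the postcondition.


Working backward. After the program, 3*p = 3*j + 9 must hold.
Before havoc acc: 3*p = 3*j + 9
Before acc := j + 2: 3*p = 3*j + 9
Before the loop (bound <=2), unroll the exhaustion recursion (WP_0 = exit-now case; WP_j = one more guarded iteration, up to j = 2):
  WP_0: (¬(2*acc = -2)) ∧ 3*p = 3*j + 9
  WP_1: (2*acc = -2 → ((¬(2*acc = -2)) ∧ 3*p = 3*j + 9)) ∧ ((¬(2*acc = -2)) → 3*p = 3*j + 9)
  WP_2: (2*acc = -2 → ((2*acc = -2 → ((¬(2*acc = -2)) ∧ 3*p = 3*j + 9)) ∧ ((¬(2*acc = -2)) → 3*p = 3*j + 9))) ∧ ((¬(2*acc = -2)) → 3*p = 3*j + 9)
So before the loop: (2*acc = -2 → ((2*acc = -2 → ((¬(2*acc = -2)) ∧ 3*p = 3*j + 9)) ∧ ((¬(2*acc = -2)) → 3*p = 3*j + 9))) ∧ ((¬(2*acc = -2)) → 3*p = 3*j + 9)
Answer: WP = (2*acc = -2 → ((2*acc = -2 → ((¬(2*acc = -2)) ∧ 3*p = 3*j + 9)) ∧ ((¬(2*acc = -2)) → 3*p = 3*j + 9))) ∧ ((¬(2*acc = -2)) → 3*p = 3*j + 9)


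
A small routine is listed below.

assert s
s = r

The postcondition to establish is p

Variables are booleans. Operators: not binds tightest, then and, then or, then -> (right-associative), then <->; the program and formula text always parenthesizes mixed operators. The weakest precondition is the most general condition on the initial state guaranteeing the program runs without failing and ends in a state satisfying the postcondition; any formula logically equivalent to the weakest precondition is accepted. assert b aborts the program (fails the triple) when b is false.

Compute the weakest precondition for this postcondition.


Working backward. After the program, p must hold.
Before s := r: p
Before assert s: s and p
Answer: WP = s and p


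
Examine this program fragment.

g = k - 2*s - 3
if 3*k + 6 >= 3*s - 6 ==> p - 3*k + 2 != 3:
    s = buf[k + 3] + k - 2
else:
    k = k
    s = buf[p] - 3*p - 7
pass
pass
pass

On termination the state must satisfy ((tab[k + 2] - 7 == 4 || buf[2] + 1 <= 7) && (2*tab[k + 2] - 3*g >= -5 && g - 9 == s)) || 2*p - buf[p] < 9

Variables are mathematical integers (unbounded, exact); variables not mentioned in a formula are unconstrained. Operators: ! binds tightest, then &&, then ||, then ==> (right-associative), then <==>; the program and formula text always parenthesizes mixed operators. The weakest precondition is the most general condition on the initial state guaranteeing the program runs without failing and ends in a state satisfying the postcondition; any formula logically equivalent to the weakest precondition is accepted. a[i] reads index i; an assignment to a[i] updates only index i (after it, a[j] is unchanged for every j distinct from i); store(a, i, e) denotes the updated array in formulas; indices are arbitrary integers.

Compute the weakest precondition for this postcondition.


Working backward. After the program, the postcondition ((tab[k + 2] - 7 == 4 || buf[2] + 1 <= 7) && (2*tab[k + 2] - 3*g >= -5 && g - 9 == s)) || 2*p - buf[p] < 9 must hold; in canonical form it is ((tab[k + 2] == 11 || buf[2] <= 6) && 2*tab[k + 2] >= 3*g - 5 && g == s + 9) || 2*p < buf[p] + 9.
Before skip: ((tab[k + 2] == 11 || buf[2] <= 6) && 2*tab[k + 2] >= 3*g - 5 && g == s + 9) || 2*p < buf[p] + 9
Before skip: ((tab[k + 2] == 11 || buf[2] <= 6) && 2*tab[k + 2] >= 3*g - 5 && g == s + 9) || 2*p < buf[p] + 9
Before skip: ((tab[k + 2] == 11 || buf[2] <= 6) && 2*tab[k + 2] >= 3*g - 5 && g == s + 9) || 2*p < buf[p] + 9
Then branch requires ((tab[k + 2] == 11 || buf[2] <= 6) && 2*tab[k + 2] >= 3*g - 5 && g == buf[k + 3] + k + 7) || 2*p < buf[p] + 9; else branch requires ((tab[k + 2] == 11 || buf[2] <= 6) && 2*tab[k + 2] >= 3*g - 5 && g + 3*p == buf[p] + 2) || 2*p < buf[p] + 9.
Before the if: ((3*k >= 3*s - 12 ==> p != 3*k + 1) ==> (((tab[k + 2] == 11 || buf[2] <= 6) && 2*tab[k + 2] >= 3*g - 5 && g == buf[k + 3] + k + 7) || 2*p < buf[p] + 9)) && ((!(3*k >= 3*s - 12 ==> p != 3*k + 1)) ==> (((tab[k + 2] == 11 || buf[2] <= 6) && 2*tab[k + 2] >= 3*g - 5 && g + 3*p == buf[p] + 2) || 2*p < buf[p] + 9))
Before g := k - 2*s - 3: ((3*k >= 3*s - 12 ==> p != 3*k + 1) ==> (((tab[k + 2] == 11 || buf[2] <= 6) && 2*tab[k + 2] + 6*s >= 3*k - 14 && buf[k + 3] + 2*s == -10) || 2*p < buf[p] + 9)) && ((!(3*k >= 3*s - 12 ==> p != 3*k + 1)) ==> (((tab[k + 2] == 11 || buf[2] <= 6) && 2*tab[k + 2] + 6*s >= 3*k - 14 && k + 3*p == buf[p] + 2*s + 5) || 2*p < buf[p] + 9))
Answer: WP = ((3*k >= 3*s - 12 ==> p != 3*k + 1) ==> (((tab[k + 2] == 11 || buf[2] <= 6) && 2*tab[k + 2] + 6*s >= 3*k - 14 && buf[k + 3] + 2*s == -10) || 2*p < buf[p] + 9)) && ((!(3*k >= 3*s - 12 ==> p != 3*k + 1)) ==> (((tab[k + 2] == 11 || buf[2] <= 6) && 2*tab[k + 2] + 6*s >= 3*k - 14 && k + 3*p == buf[p] + 2*s + 5) || 2*p < buf[p] + 9))


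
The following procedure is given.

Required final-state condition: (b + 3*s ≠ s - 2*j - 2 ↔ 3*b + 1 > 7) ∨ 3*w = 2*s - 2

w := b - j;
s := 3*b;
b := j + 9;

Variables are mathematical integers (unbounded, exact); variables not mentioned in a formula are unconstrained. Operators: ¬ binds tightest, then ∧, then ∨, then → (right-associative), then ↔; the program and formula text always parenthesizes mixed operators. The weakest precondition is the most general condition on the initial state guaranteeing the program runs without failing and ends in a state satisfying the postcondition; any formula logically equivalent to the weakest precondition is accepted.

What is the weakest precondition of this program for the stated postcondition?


Working backward. After the program, the postcondition (b + 3*s ≠ s - 2*j - 2 ↔ 3*b + 1 > 7) ∨ 3*w = 2*s - 2 must hold; in canonical form it is (b + 2*j + 2*s ≠ -2 ↔ 3*b > 6) ∨ 3*w = 2*s - 2.
Before b := j + 9: (3*j + 2*s ≠ -11 ↔ 3*j > -21) ∨ 3*w = 2*s - 2
Before s := 3*b: (6*b + 3*j ≠ -11 ↔ 3*j > -21) ∨ 3*w = 6*b - 2
Before w := b - j: (6*b + 3*j ≠ -11 ↔ 3*j > -21) ∨ 3*b + 3*j = 2
Answer: WP = (6*b + 3*j ≠ -11 ↔ 3*j > -21) ∨ 3*b + 3*j = 2


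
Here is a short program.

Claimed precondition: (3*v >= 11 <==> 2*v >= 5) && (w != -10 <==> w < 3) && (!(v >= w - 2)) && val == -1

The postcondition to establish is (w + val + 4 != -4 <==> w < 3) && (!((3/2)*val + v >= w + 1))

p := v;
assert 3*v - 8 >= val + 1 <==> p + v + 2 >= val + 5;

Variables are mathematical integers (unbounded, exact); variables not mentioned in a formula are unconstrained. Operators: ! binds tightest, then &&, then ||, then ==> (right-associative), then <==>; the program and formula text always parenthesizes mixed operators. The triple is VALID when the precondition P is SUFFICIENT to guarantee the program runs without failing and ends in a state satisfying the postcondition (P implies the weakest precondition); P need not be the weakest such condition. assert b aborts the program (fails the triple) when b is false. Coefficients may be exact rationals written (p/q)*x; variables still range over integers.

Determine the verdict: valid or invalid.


Working backward. After the program, the postcondition (w + val + 4 != -4 <==> w < 3) && (!((3/2)*val + v >= w + 1)) must hold; in canonical form it is (val + w != -8 <==> w < 3) && (!(v + (3/2)*val >= w + 1)).
Before assert 3*v - 8 >= val + 1 <==> p + v + 2 >= val + 5: (3*v >= val + 9 <==> p + v >= val + 3) && (val + w != -8 <==> w < 3) && (!(v + (3/2)*val >= w + 1))
Before p := v: (3*v >= val + 9 <==> 2*v >= val + 3) && (val + w != -8 <==> w < 3) && (!(v + (3/2)*val >= w + 1))
The weakest precondition is (3*v >= val + 9 <==> 2*v >= val + 3) && (val + w != -8 <==> w < 3) && (!(v + (3/2)*val >= w + 1)).
Check whether (3*v >= 11 <==> 2*v >= 5) && (w != -10 <==> w < 3) && (!(v >= w - 2)) && val == -1 implies it.
Countermodel: at the initial state v = -10, val = -1, w = -7, the precondition holds but the weakest precondition fails.
Answer: invalid


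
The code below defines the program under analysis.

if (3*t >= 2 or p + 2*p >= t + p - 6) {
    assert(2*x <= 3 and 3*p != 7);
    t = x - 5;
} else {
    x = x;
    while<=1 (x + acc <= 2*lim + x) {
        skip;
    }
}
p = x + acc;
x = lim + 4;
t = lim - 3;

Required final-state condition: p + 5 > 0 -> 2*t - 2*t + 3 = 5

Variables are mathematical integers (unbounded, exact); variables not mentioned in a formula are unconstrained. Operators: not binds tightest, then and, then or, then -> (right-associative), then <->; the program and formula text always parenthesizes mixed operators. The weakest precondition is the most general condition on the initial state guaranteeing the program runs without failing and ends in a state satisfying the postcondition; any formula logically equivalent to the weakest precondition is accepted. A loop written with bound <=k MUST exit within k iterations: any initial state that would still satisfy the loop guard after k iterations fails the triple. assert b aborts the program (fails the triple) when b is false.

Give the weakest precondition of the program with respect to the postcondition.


Working backward. After the program, the postcondition p + 5 > 0 -> 2*t - 2*t + 3 = 5 must hold; in canonical form it is not (p > -5).
Before t := lim - 3: not (p > -5)
Before x := lim + 4: not (p > -5)
Before p := x + acc: not (acc + x > -5)
Then branch requires 2*x <= 3 and 3*p != 7 and (not (acc + x > -5)); else branch requires (acc <= 2*lim -> ((not (acc <= 2*lim)) and (not (acc + x > -5)))) and ((not (acc <= 2*lim)) -> (not (acc + x > -5))).
Before the if: ((3*t >= 2 or 2*p >= t - 6) -> (2*x <= 3 and 3*p != 7 and (not (acc + x > -5)))) and ((not (3*t >= 2 or 2*p >= t - 6)) -> ((acc <= 2*lim -> ((not (acc <= 2*lim)) and (not (acc + x > -5)))) and ((not (acc <= 2*lim)) -> (not (acc + x > -5)))))
Answer: WP = ((3*t >= 2 or 2*p >= t - 6) -> (2*x <= 3 and 3*p != 7 and (not (acc + x > -5)))) and ((not (3*t >= 2 or 2*p >= t - 6)) -> ((acc <= 2*lim -> ((not (acc <= 2*lim)) and (not (acc + x > -5)))) and ((not (acc <= 2*lim)) -> (not (acc + x > -5)))))


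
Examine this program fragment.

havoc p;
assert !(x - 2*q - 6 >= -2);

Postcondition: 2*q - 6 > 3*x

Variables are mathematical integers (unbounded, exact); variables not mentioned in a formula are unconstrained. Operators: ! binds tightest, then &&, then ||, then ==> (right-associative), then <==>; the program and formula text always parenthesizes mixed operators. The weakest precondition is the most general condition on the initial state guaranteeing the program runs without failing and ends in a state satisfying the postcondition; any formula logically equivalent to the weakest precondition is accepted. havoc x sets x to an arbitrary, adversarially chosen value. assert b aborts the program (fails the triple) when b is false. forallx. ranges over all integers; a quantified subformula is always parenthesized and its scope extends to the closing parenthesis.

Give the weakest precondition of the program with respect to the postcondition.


Working backward. After the program, the postcondition 2*q - 6 > 3*x must hold; in canonical form it is 2*q > 3*x + 6.
Before assert !(x - 2*q - 6 >= -2): (!(x >= 2*q + 4)) && 2*q > 3*x + 6
Before havoc p: (!(x >= 2*q + 4)) && 2*q > 3*x + 6
Answer: WP = (!(x >= 2*q + 4)) && 2*q > 3*x + 6


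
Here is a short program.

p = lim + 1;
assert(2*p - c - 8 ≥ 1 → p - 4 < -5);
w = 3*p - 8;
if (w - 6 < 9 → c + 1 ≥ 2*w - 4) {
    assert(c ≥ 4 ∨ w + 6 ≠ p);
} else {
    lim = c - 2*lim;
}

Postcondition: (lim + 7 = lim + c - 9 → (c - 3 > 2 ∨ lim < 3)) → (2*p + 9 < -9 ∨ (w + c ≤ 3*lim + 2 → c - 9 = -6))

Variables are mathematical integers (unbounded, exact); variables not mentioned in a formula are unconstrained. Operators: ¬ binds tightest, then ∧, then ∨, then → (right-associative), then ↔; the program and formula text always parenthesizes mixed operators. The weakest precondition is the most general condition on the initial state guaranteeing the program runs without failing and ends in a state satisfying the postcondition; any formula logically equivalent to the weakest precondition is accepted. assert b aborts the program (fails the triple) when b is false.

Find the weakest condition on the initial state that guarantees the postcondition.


Working backward. After the program, the postcondition (lim + 7 = lim + c - 9 → (c - 3 > 2 ∨ lim < 3)) → (2*p + 9 < -9 ∨ (w + c ≤ 3*lim + 2 → c - 9 = -6)) must hold; in canonical form it is (c = 16 → (c > 5 ∨ lim < 3)) → (2*p < -18 ∨ (c + w ≤ 3*lim + 2 → c = 3)).
Then branch requires (c ≥ 4 ∨ w ≠ p - 6) ∧ ((c = 16 → (c > 5 ∨ lim < 3)) → (2*p < -18 ∨ (c + w ≤ 3*lim + 2 → c = 3))); else branch requires (c = 16 → (c > 5 ∨ c < 2*lim + 3)) → (2*p < -18 ∨ (6*lim + w ≤ 2*c + 2 → c = 3)).
Before the if: ((w < 15 → c ≥ 2*w - 5) → ((c ≥ 4 ∨ w ≠ p - 6) ∧ ((c = 16 → (c > 5 ∨ lim < 3)) → (2*p < -18 ∨ (c + w ≤ 3*lim + 2 → c = 3))))) ∧ ((¬(w < 15 → c ≥ 2*w - 5)) → ((c = 16 → (c > 5 ∨ c < 2*lim + 3)) → (2*p < -18 ∨ (6*lim + w ≤ 2*c + 2 → c = 3))))
Before w := 3*p - 8: ((3*p < 23 → c ≥ 6*p - 21) → ((c ≥ 4 ∨ 2*p ≠ 2) ∧ ((c = 16 → (c > 5 ∨ lim < 3)) → (2*p < -18 ∨ (c + 3*p ≤ 3*lim + 10 → c = 3))))) ∧ ((¬(3*p < 23 → c ≥ 6*p - 21)) → ((c = 16 → (c > 5 ∨ c < 2*lim + 3)) → (2*p < -18 ∨ (6*lim + 3*p ≤ 2*c + 10 → c = 3))))
Before assert 2*p - c - 8 ≥ 1 → p - 4 < -5: (2*p ≥ c + 9 → p < -1) ∧ ((3*p < 23 → c ≥ 6*p - 21) → ((c ≥ 4 ∨ 2*p ≠ 2) ∧ ((c = 16 → (c > 5 ∨ lim < 3)) → (2*p < -18 ∨ (c + 3*p ≤ 3*lim + 10 → c = 3))))) ∧ ((¬(3*p < 23 → c ≥ 6*p - 21)) → ((c = 16 → (c > 5 ∨ c < 2*lim + 3)) → (2*p < -18 ∨ (6*lim + 3*p ≤ 2*c + 10 → c = 3))))
Before p := lim + 1: (2*lim ≥ c + 7 → lim < -2) ∧ ((3*lim < 20 → c ≥ 6*lim - 15) → ((c ≥ 4 ∨ 2*lim ≠ 0) ∧ ((c = 16 → (c > 5 ∨ lim < 3)) → (2*lim < -20 ∨ (c ≤ 7 → c = 3))))) ∧ ((¬(3*lim < 20 → c ≥ 6*lim - 15)) → ((c = 16 → (c > 5 ∨ c < 2*lim + 3)) → (2*lim < -20 ∨ (9*lim ≤ 2*c + 7 → c = 3))))
Answer: WP = (2*lim ≥ c + 7 → lim < -2) ∧ ((3*lim < 20 → c ≥ 6*lim - 15) → ((c ≥ 4 ∨ 2*lim ≠ 0) ∧ ((c = 16 → (c > 5 ∨ lim < 3)) → (2*lim < -20 ∨ (c ≤ 7 → c = 3))))) ∧ ((¬(3*lim < 20 → c ≥ 6*lim - 15)) → ((c = 16 → (c > 5 ∨ c < 2*lim + 3)) → (2*lim < -20 ∨ (9*lim ≤ 2*c + 7 → c = 3))))


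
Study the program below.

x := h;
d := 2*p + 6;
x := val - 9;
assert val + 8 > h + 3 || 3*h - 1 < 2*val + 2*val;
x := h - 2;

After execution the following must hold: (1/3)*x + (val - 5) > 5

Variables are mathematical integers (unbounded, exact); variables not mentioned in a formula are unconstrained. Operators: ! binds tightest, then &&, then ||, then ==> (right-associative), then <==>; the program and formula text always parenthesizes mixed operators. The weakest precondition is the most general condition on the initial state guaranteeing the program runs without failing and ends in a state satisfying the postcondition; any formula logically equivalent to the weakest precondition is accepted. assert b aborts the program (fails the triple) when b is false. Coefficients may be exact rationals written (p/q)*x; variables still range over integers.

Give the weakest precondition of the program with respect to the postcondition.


Working backward. After the program, the postcondition (1/3)*x + (val - 5) > 5 must hold; in canonical form it is val + (1/3)*x > 10.
Before x := h - 2: (1/3)*h + val > 32/3
Before assert val + 8 > h + 3 || 3*h - 1 < 2*val + 2*val: (val > h - 5 || 3*h < 4*val + 1) && (1/3)*h + val > 32/3
Before x := val - 9: (val > h - 5 || 3*h < 4*val + 1) && (1/3)*h + val > 32/3
Before d := 2*p + 6: (val > h - 5 || 3*h < 4*val + 1) && (1/3)*h + val > 32/3
Before x := h: (val > h - 5 || 3*h < 4*val + 1) && (1/3)*h + val > 32/3
Answer: WP = (val > h - 5 || 3*h < 4*val + 1) && (1/3)*h + val > 32/3


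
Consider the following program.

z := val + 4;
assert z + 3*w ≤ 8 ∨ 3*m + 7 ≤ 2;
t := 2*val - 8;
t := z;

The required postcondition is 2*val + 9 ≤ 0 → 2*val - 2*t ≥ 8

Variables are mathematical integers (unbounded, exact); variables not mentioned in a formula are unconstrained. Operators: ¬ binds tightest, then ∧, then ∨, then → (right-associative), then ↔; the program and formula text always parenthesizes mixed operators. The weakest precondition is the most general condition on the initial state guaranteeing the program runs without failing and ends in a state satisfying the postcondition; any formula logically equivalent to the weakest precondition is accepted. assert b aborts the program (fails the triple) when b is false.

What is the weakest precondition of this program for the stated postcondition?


Working backward. After the program, the postcondition 2*val + 9 ≤ 0 → 2*val - 2*t ≥ 8 must hold; in canonical form it is 2*val ≤ -9 → 2*val ≥ 2*t + 8.
Before t := z: 2*val ≤ -9 → 2*val ≥ 2*z + 8
Before t := 2*val - 8: 2*val ≤ -9 → 2*val ≥ 2*z + 8
Before assert z + 3*w ≤ 8 ∨ 3*m + 7 ≤ 2: (3*w + z ≤ 8 ∨ 3*m ≤ -5) ∧ (2*val ≤ -9 → 2*val ≥ 2*z + 8)
Before z := val + 4: (val + 3*w ≤ 4 ∨ 3*m ≤ -5) ∧ (¬(2*val ≤ -9))
Answer: WP = (val + 3*w ≤ 4 ∨ 3*m ≤ -5) ∧ (¬(2*val ≤ -9))


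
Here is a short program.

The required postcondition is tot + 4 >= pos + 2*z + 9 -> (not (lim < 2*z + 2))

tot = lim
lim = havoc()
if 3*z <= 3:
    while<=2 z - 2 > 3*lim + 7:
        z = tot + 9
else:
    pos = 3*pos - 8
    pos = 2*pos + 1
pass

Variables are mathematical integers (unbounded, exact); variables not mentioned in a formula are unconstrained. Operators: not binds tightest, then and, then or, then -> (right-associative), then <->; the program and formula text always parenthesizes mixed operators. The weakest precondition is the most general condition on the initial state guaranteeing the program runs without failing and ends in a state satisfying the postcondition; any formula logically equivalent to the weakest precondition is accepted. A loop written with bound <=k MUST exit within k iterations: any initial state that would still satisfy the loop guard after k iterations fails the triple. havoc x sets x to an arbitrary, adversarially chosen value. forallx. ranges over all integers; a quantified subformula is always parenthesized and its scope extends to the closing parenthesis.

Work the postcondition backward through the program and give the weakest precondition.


Working backward. After the program, the postcondition tot + 4 >= pos + 2*z + 9 -> (not (lim < 2*z + 2)) must hold; in canonical form it is tot >= pos + 2*z + 5 -> (not (lim < 2*z + 2)).
Before skip: tot >= pos + 2*z + 5 -> (not (lim < 2*z + 2))
Then branch requires (z > 3*lim + 9 -> ((tot > 3*lim -> ((not (tot > 3*lim)) and (pos + tot <= -23 -> (not (lim < 2*tot + 20))))) and ((not (tot > 3*lim)) -> (pos + tot <= -23 -> (not (lim < 2*tot + 20)))))) and ((not (z > 3*lim + 9)) -> (tot >= pos + 2*z + 5 -> (not (lim < 2*z + 2)))); else branch requires tot >= 6*pos + 2*z - 10 -> (not (lim < 2*z + 2)).
Before the if: (3*z <= 3 -> ((z > 3*lim + 9 -> ((tot > 3*lim -> ((not (tot > 3*lim)) and (pos + tot <= -23 -> (not (lim < 2*tot + 20))))) and ((not (tot > 3*lim)) -> (pos + tot <= -23 -> (not (lim < 2*tot + 20)))))) and ((not (z > 3*lim + 9)) -> (tot >= pos + 2*z + 5 -> (not (lim < 2*z + 2)))))) and ((not (3*z <= 3)) -> (tot >= 6*pos + 2*z - 10 -> (not (lim < 2*z + 2))))
Before havoc lim: forall lim_1. ((3*z <= 3 -> ((z > 3*lim_1 + 9 -> ((tot > 3*lim_1 -> ((not (tot > 3*lim_1)) and (pos + tot <= -23 -> (not (lim_1 < 2*tot + 20))))) and ((not (tot > 3*lim_1)) -> (pos + tot <= -23 -> (not (lim_1 < 2*tot + 20)))))) and ((not (z > 3*lim_1 + 9)) -> (tot >= pos + 2*z + 5 -> (not (lim_1 < 2*z + 2)))))) and ((not (3*z <= 3)) -> (tot >= 6*pos + 2*z - 10 -> (not (lim_1 < 2*z + 2)))))
Before tot := lim: forall lim_1. ((3*z <= 3 -> ((z > 3*lim_1 + 9 -> ((lim > 3*lim_1 -> ((not (lim > 3*lim_1)) and (lim + pos <= -23 -> (not (lim_1 < 2*lim + 20))))) and ((not (lim > 3*lim_1)) -> (lim + pos <= -23 -> (not (lim_1 < 2*lim + 20)))))) and ((not (z > 3*lim_1 + 9)) -> (lim >= pos + 2*z + 5 -> (not (lim_1 < 2*z + 2)))))) and ((not (3*z <= 3)) -> (lim >= 6*pos + 2*z - 10 -> (not (lim_1 < 2*z + 2)))))
Answer: WP = forall lim_1. ((3*z <= 3 -> ((z > 3*lim_1 + 9 -> ((lim > 3*lim_1 -> ((not (lim > 3*lim_1)) and (lim + pos <= -23 -> (not (lim_1 < 2*lim + 20))))) and ((not (lim > 3*lim_1)) -> (lim + pos <= -23 -> (not (lim_1 < 2*lim + 20)))))) and ((not (z > 3*lim_1 + 9)) -> (lim >= pos + 2*z + 5 -> (not (lim_1 < 2*z + 2)))))) and ((not (3*z <= 3)) -> (lim >= 6*pos + 2*z - 10 -> (not (lim_1 < 2*z + 2)))))


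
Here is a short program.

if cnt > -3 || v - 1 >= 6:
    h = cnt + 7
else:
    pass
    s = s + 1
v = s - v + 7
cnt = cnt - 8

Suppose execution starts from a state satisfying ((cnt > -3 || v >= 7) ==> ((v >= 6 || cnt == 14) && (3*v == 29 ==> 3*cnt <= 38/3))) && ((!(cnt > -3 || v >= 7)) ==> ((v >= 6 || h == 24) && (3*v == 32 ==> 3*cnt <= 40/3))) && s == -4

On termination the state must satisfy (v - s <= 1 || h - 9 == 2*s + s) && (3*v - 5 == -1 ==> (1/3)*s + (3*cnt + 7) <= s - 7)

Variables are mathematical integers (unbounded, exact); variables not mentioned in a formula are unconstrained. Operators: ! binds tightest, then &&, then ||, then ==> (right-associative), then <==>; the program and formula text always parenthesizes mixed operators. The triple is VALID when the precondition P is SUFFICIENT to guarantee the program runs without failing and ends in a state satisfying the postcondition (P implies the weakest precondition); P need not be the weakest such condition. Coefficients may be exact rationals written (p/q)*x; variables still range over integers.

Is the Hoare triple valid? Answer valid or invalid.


Working backward. After the program, the postcondition (v - s <= 1 || h - 9 == 2*s + s) && (3*v - 5 == -1 ==> (1/3)*s + (3*cnt + 7) <= s - 7) must hold; in canonical form it is (v <= s + 1 || h == 3*s + 9) && (3*v == 4 ==> 3*cnt <= (2/3)*s - 14).
Before cnt := cnt - 8: (v <= s + 1 || h == 3*s + 9) && (3*v == 4 ==> 3*cnt <= (2/3)*s + 10)
Before v := s - v + 7: (v >= 6 || h == 3*s + 9) && (3*s == 3*v - 17 ==> 3*cnt <= (2/3)*s + 10)
Then branch requires (v >= 6 || cnt == 3*s + 2) && (3*s == 3*v - 17 ==> 3*cnt <= (2/3)*s + 10); else branch requires (v >= 6 || h == 3*s + 12) && (3*s == 3*v - 20 ==> 3*cnt <= (2/3)*s + 32/3).
Before the if: ((cnt > -3 || v >= 7) ==> ((v >= 6 || cnt == 3*s + 2) && (3*s == 3*v - 17 ==> 3*cnt <= (2/3)*s + 10))) && ((!(cnt > -3 || v >= 7)) ==> ((v >= 6 || h == 3*s + 12) && (3*s == 3*v - 20 ==> 3*cnt <= (2/3)*s + 32/3)))
The weakest precondition is ((cnt > -3 || v >= 7) ==> ((v >= 6 || cnt == 3*s + 2) && (3*s == 3*v - 17 ==> 3*cnt <= (2/3)*s + 10))) && ((!(cnt > -3 || v >= 7)) ==> ((v >= 6 || h == 3*s + 12) && (3*s == 3*v - 20 ==> 3*cnt <= (2/3)*s + 32/3))).
Check whether ((cnt > -3 || v >= 7) ==> ((v >= 6 || cnt == 14) && (3*v == 29 ==> 3*cnt <= 38/3))) && ((!(cnt > -3 || v >= 7)) ==> ((v >= 6 || h == 24) && (3*v == 32 ==> 3*cnt <= 40/3))) && s == -4 implies it.
Countermodel: at the initial state cnt = 14, h = 0, s = -4, v = 0, the precondition holds but the weakest precondition fails.
Answer: invalid


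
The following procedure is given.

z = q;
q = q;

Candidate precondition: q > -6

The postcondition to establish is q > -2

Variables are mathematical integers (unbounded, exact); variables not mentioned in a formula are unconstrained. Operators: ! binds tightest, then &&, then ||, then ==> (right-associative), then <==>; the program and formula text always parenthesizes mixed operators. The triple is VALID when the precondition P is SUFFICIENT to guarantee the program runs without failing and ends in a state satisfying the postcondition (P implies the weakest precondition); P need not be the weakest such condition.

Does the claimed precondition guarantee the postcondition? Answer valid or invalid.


Working backward. After the program, q > -2 must hold.
Before q := q: q > -2
Before z := q: q > -2
The weakest precondition is q > -2.
Check whether q > -6 implies it.
Countermodel: at the initial state q = -5, the precondition holds but the weakest precondition fails.
Answer: invalid


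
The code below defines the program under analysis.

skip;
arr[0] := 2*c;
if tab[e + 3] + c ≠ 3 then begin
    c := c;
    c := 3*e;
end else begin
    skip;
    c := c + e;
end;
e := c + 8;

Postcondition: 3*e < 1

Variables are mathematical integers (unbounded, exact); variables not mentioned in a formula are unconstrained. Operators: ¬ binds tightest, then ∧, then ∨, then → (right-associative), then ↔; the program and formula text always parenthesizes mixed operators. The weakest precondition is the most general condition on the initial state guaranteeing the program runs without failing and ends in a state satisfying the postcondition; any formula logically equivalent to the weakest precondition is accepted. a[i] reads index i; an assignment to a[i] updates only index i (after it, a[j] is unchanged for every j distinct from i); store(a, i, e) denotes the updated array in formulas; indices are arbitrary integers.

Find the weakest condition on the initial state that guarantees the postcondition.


Working backward. After the program, 3*e < 1 must hold.
Before e := c + 8: 3*c < -23
Then branch requires 9*e < -23; else branch requires 3*c + 3*e < -23.
Before the if: (tab[e + 3] + c ≠ 3 → 9*e < -23) ∧ ((¬(tab[e + 3] + c ≠ 3)) → 3*c + 3*e < -23)
Before arr[0] := 2*c: (tab[e + 3] + c ≠ 3 → 9*e < -23) ∧ ((¬(tab[e + 3] + c ≠ 3)) → 3*c + 3*e < -23)
Before skip: (tab[e + 3] + c ≠ 3 → 9*e < -23) ∧ ((¬(tab[e + 3] + c ≠ 3)) → 3*c + 3*e < -23)
Answer: WP = (tab[e + 3] + c ≠ 3 → 9*e < -23) ∧ ((¬(tab[e + 3] + c ≠ 3)) → 3*c + 3*e < -23)


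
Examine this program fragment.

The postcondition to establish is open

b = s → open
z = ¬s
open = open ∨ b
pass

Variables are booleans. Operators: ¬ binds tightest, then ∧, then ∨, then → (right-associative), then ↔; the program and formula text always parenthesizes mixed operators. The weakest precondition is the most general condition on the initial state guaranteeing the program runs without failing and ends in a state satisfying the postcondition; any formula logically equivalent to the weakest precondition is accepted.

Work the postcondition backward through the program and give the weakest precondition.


Working backward. After the program, open must hold.
Before skip: open
Before open := open ∨ b: open ∨ b
Before z := ¬s: open ∨ b
Before b := s → open: open ∨ (s → open)
Answer: WP = open ∨ (s → open)


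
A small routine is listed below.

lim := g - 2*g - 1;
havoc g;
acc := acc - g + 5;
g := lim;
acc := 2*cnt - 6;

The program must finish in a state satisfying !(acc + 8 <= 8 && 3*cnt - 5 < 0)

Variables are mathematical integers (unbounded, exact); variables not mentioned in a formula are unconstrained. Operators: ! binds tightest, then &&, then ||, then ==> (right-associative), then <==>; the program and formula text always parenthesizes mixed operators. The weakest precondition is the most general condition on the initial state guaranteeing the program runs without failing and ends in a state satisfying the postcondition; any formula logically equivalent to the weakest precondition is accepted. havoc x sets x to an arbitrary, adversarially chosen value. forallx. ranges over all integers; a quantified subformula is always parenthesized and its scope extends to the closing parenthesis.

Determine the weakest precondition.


Working backward. After the program, the postcondition !(acc + 8 <= 8 && 3*cnt - 5 < 0) must hold; in canonical form it is !(acc <= 0 && 3*cnt < 5).
Before acc := 2*cnt - 6: !(2*cnt <= 6 && 3*cnt < 5)
Before g := lim: !(2*cnt <= 6 && 3*cnt < 5)
Before acc := acc - g + 5: !(2*cnt <= 6 && 3*cnt < 5)
Before havoc g: !(2*cnt <= 6 && 3*cnt < 5)
Before lim := g - 2*g - 1: !(2*cnt <= 6 && 3*cnt < 5)
Answer: WP = !(2*cnt <= 6 && 3*cnt < 5)


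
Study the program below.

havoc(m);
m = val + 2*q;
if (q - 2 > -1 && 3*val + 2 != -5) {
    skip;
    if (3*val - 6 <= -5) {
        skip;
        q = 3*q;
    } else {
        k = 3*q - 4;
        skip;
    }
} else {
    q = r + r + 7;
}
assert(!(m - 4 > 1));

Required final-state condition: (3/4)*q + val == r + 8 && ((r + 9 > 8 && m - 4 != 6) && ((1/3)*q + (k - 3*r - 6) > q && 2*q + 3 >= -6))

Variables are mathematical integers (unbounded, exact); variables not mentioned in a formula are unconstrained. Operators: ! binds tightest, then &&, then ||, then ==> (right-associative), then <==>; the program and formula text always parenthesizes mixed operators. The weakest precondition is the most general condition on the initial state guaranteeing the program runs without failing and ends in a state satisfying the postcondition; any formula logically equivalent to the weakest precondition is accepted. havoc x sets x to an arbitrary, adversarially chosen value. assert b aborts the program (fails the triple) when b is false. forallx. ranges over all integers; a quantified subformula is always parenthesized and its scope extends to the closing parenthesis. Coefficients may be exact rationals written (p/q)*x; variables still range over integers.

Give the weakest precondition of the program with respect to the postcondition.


Working backward. After the program, the postcondition (3/4)*q + val == r + 8 && ((r + 9 > 8 && m - 4 != 6) && ((1/3)*q + (k - 3*r - 6) > q && 2*q + 3 >= -6)) must hold; in canonical form it is (3/4)*q + val == r + 8 && r > -1 && m != 10 && k > (2/3)*q + 3*r + 6 && 2*q >= -9.
Before assert !(m - 4 > 1): (!(m > 5)) && (3/4)*q + val == r + 8 && r > -1 && m != 10 && k > (2/3)*q + 3*r + 6 && 2*q >= -9
Then branch requires (3*val <= 1 ==> ((!(m > 5)) && (9/4)*q + val == r + 8 && r > -1 && m != 10 && k > 2*q + 3*r + 6 && 6*q >= -9)) && ((!(3*val <= 1)) ==> ((!(m > 5)) && (3/4)*q + val == r + 8 && r > -1 && m != 10 && (7/3)*q > 3*r + 10 && 2*q >= -9)); else branch requires (!(m > 5)) && (1/2)*r + val == 11/4 && r > -1 && m != 10 && k > (13/3)*r + 32/3 && 4*r >= -23.
Before the if: ((q > 1 && 3*val != -7) ==> ((3*val <= 1 ==> ((!(m > 5)) && (9/4)*q + val == r + 8 && r > -1 && m != 10 && k > 2*q + 3*r + 6 && 6*q >= -9)) && ((!(3*val <= 1)) ==> ((!(m > 5)) && (3/4)*q + val == r + 8 && r > -1 && m != 10 && (7/3)*q > 3*r + 10 && 2*q >= -9)))) && ((!(q > 1 && 3*val != -7)) ==> ((!(m > 5)) && (1/2)*r + val == 11/4 && r > -1 && m != 10 && k > (13/3)*r + 32/3 && 4*r >= -23))
Before m := val + 2*q: ((q > 1 && 3*val != -7) ==> ((3*val <= 1 ==> ((!(2*q + val > 5)) && (9/4)*q + val == r + 8 && r > -1 && 2*q + val != 10 && k > 2*q + 3*r + 6 && 6*q >= -9)) && ((!(3*val <= 1)) ==> ((!(2*q + val > 5)) && (3/4)*q + val == r + 8 && r > -1 && 2*q + val != 10 && (7/3)*q > 3*r + 10 && 2*q >= -9)))) && ((!(q > 1 && 3*val != -7)) ==> ((!(2*q + val > 5)) && (1/2)*r + val == 11/4 && r > -1 && 2*q + val != 10 && k > (13/3)*r + 32/3 && 4*r >= -23))
Before havoc m: ((q > 1 && 3*val != -7) ==> ((3*val <= 1 ==> ((!(2*q + val > 5)) && (9/4)*q + val == r + 8 && r > -1 && 2*q + val != 10 && k > 2*q + 3*r + 6 && 6*q >= -9)) && ((!(3*val <= 1)) ==> ((!(2*q + val > 5)) && (3/4)*q + val == r + 8 && r > -1 && 2*q + val != 10 && (7/3)*q > 3*r + 10 && 2*q >= -9)))) && ((!(q > 1 && 3*val != -7)) ==> ((!(2*q + val > 5)) && (1/2)*r + val == 11/4 && r > -1 && 2*q + val != 10 && k > (13/3)*r + 32/3 && 4*r >= -23))
Answer: WP = ((q > 1 && 3*val != -7) ==> ((3*val <= 1 ==> ((!(2*q + val > 5)) && (9/4)*q + val == r + 8 && r > -1 && 2*q + val != 10 && k > 2*q + 3*r + 6 && 6*q >= -9)) && ((!(3*val <= 1)) ==> ((!(2*q + val > 5)) && (3/4)*q + val == r + 8 && r > -1 && 2*q + val != 10 && (7/3)*q > 3*r + 10 && 2*q >= -9)))) && ((!(q > 1 && 3*val != -7)) ==> ((!(2*q + val > 5)) && (1/2)*r + val == 11/4 && r > -1 && 2*q + val != 10 && k > (13/3)*r + 32/3 && 4*r >= -23))


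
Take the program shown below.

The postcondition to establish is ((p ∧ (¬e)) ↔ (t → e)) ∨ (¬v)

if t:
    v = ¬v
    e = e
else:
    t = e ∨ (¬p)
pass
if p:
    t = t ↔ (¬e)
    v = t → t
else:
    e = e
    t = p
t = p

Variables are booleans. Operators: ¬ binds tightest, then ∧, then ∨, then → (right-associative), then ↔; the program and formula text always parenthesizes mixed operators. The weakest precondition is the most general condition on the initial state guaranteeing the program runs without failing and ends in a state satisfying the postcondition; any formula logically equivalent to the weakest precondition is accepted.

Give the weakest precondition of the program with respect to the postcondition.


Working backward. After the program, ((p ∧ (¬e)) ↔ (t → e)) ∨ (¬v) must hold.
Before t := p: ((p ∧ (¬e)) ↔ (p → e)) ∨ (¬v)
Then branch requires (p ∧ (¬e)) ↔ (p → e); else branch requires ((p ∧ (¬e)) ↔ (p → e)) ∨ (¬v).
Before the if: (p → ((p ∧ (¬e)) ↔ (p → e))) ∧ ((¬p) → (((p ∧ (¬e)) ↔ (p → e)) ∨ (¬v)))
Before skip: (p → ((p ∧ (¬e)) ↔ (p → e))) ∧ ((¬p) → (((p ∧ (¬e)) ↔ (p → e)) ∨ (¬v)))
Then branch requires (p → ((p ∧ (¬e)) ↔ (p → e))) ∧ ((¬p) → (((p ∧ (¬e)) ↔ (p → e)) ∨ v)); else branch requires (p → ((p ∧ (¬e)) ↔ (p → e))) ∧ ((¬p) → (((p ∧ (¬e)) ↔ (p → e)) ∨ (¬v))).
Before the if: (t → ((p → ((p ∧ (¬e)) ↔ (p → e))) ∧ ((¬p) → (((p ∧ (¬e)) ↔ (p → e)) ∨ v)))) ∧ ((¬t) → ((p → ((p ∧ (¬e)) ↔ (p → e))) ∧ ((¬p) → (((p ∧ (¬e)) ↔ (p → e)) ∨ (¬v)))))
Answer: WP = (t → ((p → ((p ∧ (¬e)) ↔ (p → e))) ∧ ((¬p) → (((p ∧ (¬e)) ↔ (p → e)) ∨ v)))) ∧ ((¬t) → ((p → ((p ∧ (¬e)) ↔ (p → e))) ∧ ((¬p) → (((p ∧ (¬e)) ↔ (p → e)) ∨ (¬v)))))


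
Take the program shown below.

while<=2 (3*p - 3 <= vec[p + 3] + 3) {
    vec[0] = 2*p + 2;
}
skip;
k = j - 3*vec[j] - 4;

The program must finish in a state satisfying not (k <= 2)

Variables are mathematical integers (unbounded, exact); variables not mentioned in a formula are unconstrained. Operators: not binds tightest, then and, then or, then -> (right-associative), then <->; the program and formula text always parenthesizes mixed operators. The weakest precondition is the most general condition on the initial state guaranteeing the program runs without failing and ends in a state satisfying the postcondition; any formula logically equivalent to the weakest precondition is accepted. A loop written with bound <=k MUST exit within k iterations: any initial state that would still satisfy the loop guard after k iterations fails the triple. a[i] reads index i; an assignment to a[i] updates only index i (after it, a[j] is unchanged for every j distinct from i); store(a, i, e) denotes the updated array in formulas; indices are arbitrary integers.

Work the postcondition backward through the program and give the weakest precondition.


Working backward. After the program, not (k <= 2) must hold.
Before k := j - 3*vec[j] - 4: not (j <= 3*vec[j] + 6)
Before skip: not (j <= 3*vec[j] + 6)
Before the loop (bound <=2), unroll the exhaustion recursion (WP_0 = exit-now case; WP_j = one more guarded iteration, up to j = 2):
  WP_0: (not (3*p <= vec[p + 3] + 6)) and (not (j <= 3*vec[j] + 6))
  WP_1: (3*p <= vec[p + 3] + 6 -> ((not (3*p <= store(vec, 0, 2*p + 2)[p + 3] + 6)) and (not (j <= 3*store(vec, 0, 2*p + 2)[j] + 6)))) and ((not (3*p <= vec[p + 3] + 6)) -> (not (j <= 3*vec[j] + 6)))
  WP_2: (3*p <= vec[p + 3] + 6 -> ((3*p <= store(vec, 0, 2*p + 2)[p + 3] + 6 -> ((not (3*p <= store(store(vec, 0, 2*p + 2), 0, 2*p + 2)[p + 3] + 6)) and (not (j <= 3*store(store(vec, 0, 2*p + 2), 0, 2*p + 2)[j] + 6)))) and ((not (3*p <= store(vec, 0, 2*p + 2)[p + 3] + 6)) -> (not (j <= 3*store(vec, 0, 2*p + 2)[j] + 6))))) and ((not (3*p <= vec[p + 3] + 6)) -> (not (j <= 3*vec[j] + 6)))
So before the loop: (3*p <= vec[p + 3] + 6 -> ((3*p <= store(vec, 0, 2*p + 2)[p + 3] + 6 -> ((not (3*p <= store(store(vec, 0, 2*p + 2), 0, 2*p + 2)[p + 3] + 6)) and (not (j <= 3*store(store(vec, 0, 2*p + 2), 0, 2*p + 2)[j] + 6)))) and ((not (3*p <= store(vec, 0, 2*p + 2)[p + 3] + 6)) -> (not (j <= 3*store(vec, 0, 2*p + 2)[j] + 6))))) and ((not (3*p <= vec[p + 3] + 6)) -> (not (j <= 3*vec[j] + 6)))
Answer: WP = (3*p <= vec[p + 3] + 6 -> ((3*p <= store(vec, 0, 2*p + 2)[p + 3] + 6 -> ((not (3*p <= store(store(vec, 0, 2*p + 2), 0, 2*p + 2)[p + 3] + 6)) and (not (j <= 3*store(store(vec, 0, 2*p + 2), 0, 2*p + 2)[j] + 6)))) and ((not (3*p <= store(vec, 0, 2*p + 2)[p + 3] + 6)) -> (not (j <= 3*store(vec, 0, 2*p + 2)[j] + 6))))) and ((not (3*p <= vec[p + 3] + 6)) -> (not (j <= 3*vec[j] + 6)))


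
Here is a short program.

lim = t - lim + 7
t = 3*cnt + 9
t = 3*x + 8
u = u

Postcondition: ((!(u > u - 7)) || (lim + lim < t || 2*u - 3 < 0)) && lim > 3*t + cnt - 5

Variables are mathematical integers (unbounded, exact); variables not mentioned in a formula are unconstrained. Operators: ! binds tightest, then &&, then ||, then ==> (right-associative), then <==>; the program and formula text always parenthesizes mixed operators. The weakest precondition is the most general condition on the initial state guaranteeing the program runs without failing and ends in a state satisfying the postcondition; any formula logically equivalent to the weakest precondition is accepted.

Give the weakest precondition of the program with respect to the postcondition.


Working backward. After the program, the postcondition ((!(u > u - 7)) || (lim + lim < t || 2*u - 3 < 0)) && lim > 3*t + cnt - 5 must hold; in canonical form it is (2*lim < t || 2*u < 3) && lim > cnt + 3*t - 5.
Before u := u: (2*lim < t || 2*u < 3) && lim > cnt + 3*t - 5
Before t := 3*x + 8: (2*lim < 3*x + 8 || 2*u < 3) && lim > cnt + 9*x + 19
Before t := 3*cnt + 9: (2*lim < 3*x + 8 || 2*u < 3) && lim > cnt + 9*x + 19
Before lim := t - lim + 7: (2*t < 2*lim + 3*x - 6 || 2*u < 3) && t > cnt + lim + 9*x + 12
Answer: WP = (2*t < 2*lim + 3*x - 6 || 2*u < 3) && t > cnt + lim + 9*x + 12


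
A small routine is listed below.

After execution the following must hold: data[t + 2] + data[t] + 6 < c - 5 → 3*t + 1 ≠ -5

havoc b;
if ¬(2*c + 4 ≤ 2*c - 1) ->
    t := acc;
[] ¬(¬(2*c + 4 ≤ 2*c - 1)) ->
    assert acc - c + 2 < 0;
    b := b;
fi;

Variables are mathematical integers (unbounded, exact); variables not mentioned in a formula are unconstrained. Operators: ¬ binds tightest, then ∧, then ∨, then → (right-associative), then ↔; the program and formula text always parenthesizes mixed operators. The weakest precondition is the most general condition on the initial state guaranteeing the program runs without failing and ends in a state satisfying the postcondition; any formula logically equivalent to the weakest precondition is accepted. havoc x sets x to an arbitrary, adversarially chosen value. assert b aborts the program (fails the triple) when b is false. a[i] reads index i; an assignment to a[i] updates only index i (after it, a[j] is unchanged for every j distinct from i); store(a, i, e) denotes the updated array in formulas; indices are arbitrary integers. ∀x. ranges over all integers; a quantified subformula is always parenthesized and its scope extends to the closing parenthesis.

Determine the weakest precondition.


Working backward. After the program, the postcondition data[t + 2] + data[t] + 6 < c - 5 → 3*t + 1 ≠ -5 must hold; in canonical form it is data[t + 2] + data[t] < c - 11 → 3*t ≠ -6.
Then branch requires data[acc + 2] + data[acc] < c - 11 → 3*acc ≠ -6; else branch requires acc < c - 2 ∧ (data[t + 2] + data[t] < c - 11 → 3*t ≠ -6).
Before the if: data[acc + 2] + data[acc] < c - 11 → 3*acc ≠ -6
Before havoc b: data[acc + 2] + data[acc] < c - 11 → 3*acc ≠ -6
Answer: WP = data[acc + 2] + data[acc] < c - 11 → 3*acc ≠ -6
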